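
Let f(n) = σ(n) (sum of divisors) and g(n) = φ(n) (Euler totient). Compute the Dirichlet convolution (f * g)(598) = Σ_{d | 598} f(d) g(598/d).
(σ * φ)(598) = 4784

Divisors of 598: [1, 2, 13, 23, 26, 46, 299, 598]. For each d | 598:
  d = 1: σ(1) · φ(598/1) = 1 · 264 = 264
  d = 2: σ(2) · φ(598/2) = 3 · 264 = 792
  d = 13: σ(13) · φ(598/13) = 14 · 22 = 308
  d = 23: σ(23) · φ(598/23) = 24 · 12 = 288
  d = 26: σ(26) · φ(598/26) = 42 · 22 = 924
  d = 46: σ(46) · φ(598/46) = 72 · 12 = 864
  d = 299: σ(299) · φ(598/299) = 336 · 1 = 336
  d = 598: σ(598) · φ(598/598) = 1008 · 1 = 1008
Summing: (σ * φ)(598) = 264 + 792 + 308 + 288 + 924 + 864 + 336 + 1008 = 4784.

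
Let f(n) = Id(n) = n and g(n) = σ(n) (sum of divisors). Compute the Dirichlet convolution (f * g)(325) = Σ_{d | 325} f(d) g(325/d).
(Id * σ)(325) = 2322

Divisors of 325: [1, 5, 13, 25, 65, 325]. For each d | 325:
  d = 1: Id(1) · σ(325/1) = 1 · 434 = 434
  d = 5: Id(5) · σ(325/5) = 5 · 84 = 420
  d = 13: Id(13) · σ(325/13) = 13 · 31 = 403
  d = 25: Id(25) · σ(325/25) = 25 · 14 = 350
  d = 65: Id(65) · σ(325/65) = 65 · 6 = 390
  d = 325: Id(325) · σ(325/325) = 325 · 1 = 325
Summing: (Id * σ)(325) = 434 + 420 + 403 + 350 + 390 + 325 = 2322.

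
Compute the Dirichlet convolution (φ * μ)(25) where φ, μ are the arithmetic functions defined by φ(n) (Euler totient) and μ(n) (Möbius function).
(φ * μ)(25) = 16

Divisors of 25: [1, 5, 25]. For each d | 25:
  d = 1: φ(1) · μ(25/1) = 1 · 0 = 0
  d = 5: φ(5) · μ(25/5) = 4 · -1 = -4
  d = 25: φ(25) · μ(25/25) = 20 · 1 = 20
Summing: (φ * μ)(25) = 0 + -4 + 20 = 16.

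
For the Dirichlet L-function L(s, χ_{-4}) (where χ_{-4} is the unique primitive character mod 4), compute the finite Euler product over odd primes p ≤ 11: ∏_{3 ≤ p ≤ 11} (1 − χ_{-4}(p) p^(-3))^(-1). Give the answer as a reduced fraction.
∏ = 24457125/25252352

The odd primes p ≤ 11 are [3, 5, 7, 11]. For each, χ(p) = 1 if p ≡ 1 mod 4, χ(p) = −1 if p ≡ 3 mod 4. Taking (1 − χ(p)/p^3)^(-1) = p^3/(p^3 − χ(p)): (1 − (-1)/3^3)^(-1) · (1 − (1)/5^3)^(-1) · (1 − (-1)/7^3)^(-1) · (1 − (-1)/11^3)^(-1) = 24457125/25252352.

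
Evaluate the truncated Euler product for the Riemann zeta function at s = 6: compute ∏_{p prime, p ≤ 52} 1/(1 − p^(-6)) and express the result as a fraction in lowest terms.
∏ = 739922824862544451640166694180680765476614483998462834502498139791315/727309058868145310276350820375862045292293308126790710400267935809536

The primes p ≤ 52 are [2, 3, 5, 7, 11, 13, 17, 19, 23, 29, 31, 37, 41, 43, 47]. For each prime, (1 − 1/p^6)^(-1) = p^6 / (p^6 − 1). The product is (1 − 1/2^6)^(-1), (1 − 1/3^6)^(-1), (1 − 1/5^6)^(-1), (1 − 1/7^6)^(-1), (1 − 1/11^6)^(-1), (1 − 1/13^6)^(-1), (1 − 1/17^6)^(-1), (1 − 1/19^6)^(-1), (1 − 1/23^6)^(-1), (1 − 1/29^6)^(-1), (1 − 1/31^6)^(-1), (1 − 1/37^6)^(-1), (1 − 1/41^6)^(-1), (1 − 1/43^6)^(-1), (1 − 1/47^6)^(-1) = ∏ p^6 / (p^6 − 1) = 739922824862544451640166694180680765476614483998462834502498139791315/727309058868145310276350820375862045292293308126790710400267935809536.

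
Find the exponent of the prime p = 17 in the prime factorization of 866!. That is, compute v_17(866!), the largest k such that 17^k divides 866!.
v_17(866!) = 52

Legendre's formula: v_p(n!) = Σ_{k ≥ 1} ⌊n / p^k⌋. For p = 17, n = 866, the terms are:
  ⌊866/17^1⌋ = ⌊866/17⌋ = 50
  ⌊866/17^2⌋ = ⌊866/289⌋ = 2
(the next term ⌊866/17^3⌋ = 0, terminating the sum). Summing: v_17(866!) = 50 + 2 = 52.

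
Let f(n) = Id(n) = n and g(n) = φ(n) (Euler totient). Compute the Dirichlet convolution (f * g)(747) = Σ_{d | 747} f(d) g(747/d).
(Id * φ)(747) = 3465

Divisors of 747: [1, 3, 9, 83, 249, 747]. For each d | 747:
  d = 1: Id(1) · φ(747/1) = 1 · 492 = 492
  d = 3: Id(3) · φ(747/3) = 3 · 164 = 492
  d = 9: Id(9) · φ(747/9) = 9 · 82 = 738
  d = 83: Id(83) · φ(747/83) = 83 · 6 = 498
  d = 249: Id(249) · φ(747/249) = 249 · 2 = 498
  d = 747: Id(747) · φ(747/747) = 747 · 1 = 747
Summing: (Id * φ)(747) = 492 + 492 + 738 + 498 + 498 + 747 = 3465.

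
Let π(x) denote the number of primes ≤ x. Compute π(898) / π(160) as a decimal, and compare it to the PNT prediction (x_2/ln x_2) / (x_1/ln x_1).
π(898)/π(160) = 154/37 ≈ 4.1622;  PNT prediction ≈ 4.1888.

π(160) = 37 and π(898) = 154, so π(898)/π(160) ≈ 4.1622. The PNT-predicted ratio is (898/ln(898)) / (160/ln(160)) ≈ 4.1888. The two agree to within a few percent, as expected.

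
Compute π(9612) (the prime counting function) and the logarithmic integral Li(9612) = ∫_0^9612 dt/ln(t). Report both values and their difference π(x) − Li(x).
π(9612) = 1185;  Li(9612) ≈ 1203.92;  π(x) − Li(x) ≈ -18.92.

Direct count of primes ≤ 9612 gives π(9612) = 1185. Numerical evaluation of the logarithmic integral gives Li(9612) ≈ 1203.92. The difference π(x) − Li(x) ≈ -18.92 is typically negative for small/moderate x (Li(x) overestimates), though Littlewood's theorem shows this sign changes infinitely often.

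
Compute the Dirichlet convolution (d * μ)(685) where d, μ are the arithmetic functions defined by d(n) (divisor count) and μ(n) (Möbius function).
(d * μ)(685) = 1

Divisors of 685: [1, 5, 137, 685]. For each d | 685:
  d = 1: d(1) · μ(685/1) = 1 · 1 = 1
  d = 5: d(5) · μ(685/5) = 2 · -1 = -2
  d = 137: d(137) · μ(685/137) = 2 · -1 = -2
  d = 685: d(685) · μ(685/685) = 4 · 1 = 4
Summing: (d * μ)(685) = 1 + -2 + -2 + 4 = 1.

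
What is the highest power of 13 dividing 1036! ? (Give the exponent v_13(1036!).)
v_13(1036!) = 85

Legendre's formula: v_p(n!) = Σ_{k ≥ 1} ⌊n / p^k⌋. For p = 13, n = 1036, the terms are:
  ⌊1036/13^1⌋ = ⌊1036/13⌋ = 79
  ⌊1036/13^2⌋ = ⌊1036/169⌋ = 6
(the next term ⌊1036/13^3⌋ = 0, terminating the sum). Summing: v_13(1036!) = 79 + 6 = 85.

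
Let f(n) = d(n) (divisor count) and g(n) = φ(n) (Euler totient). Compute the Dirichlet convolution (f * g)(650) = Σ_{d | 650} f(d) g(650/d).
(d * φ)(650) = 1302

Divisors of 650: [1, 2, 5, 10, 13, 25, 26, 50, 65, 130, 325, 650]. For each d | 650:
  d = 1: d(1) · φ(650/1) = 1 · 240 = 240
  d = 2: d(2) · φ(650/2) = 2 · 240 = 480
  d = 5: d(5) · φ(650/5) = 2 · 48 = 96
  d = 10: d(10) · φ(650/10) = 4 · 48 = 192
  d = 13: d(13) · φ(650/13) = 2 · 20 = 40
  d = 25: d(25) · φ(650/25) = 3 · 12 = 36
  d = 26: d(26) · φ(650/26) = 4 · 20 = 80
  d = 50: d(50) · φ(650/50) = 6 · 12 = 72
  d = 65: d(65) · φ(650/65) = 4 · 4 = 16
  d = 130: d(130) · φ(650/130) = 8 · 4 = 32
  d = 325: d(325) · φ(650/325) = 6 · 1 = 6
  d = 650: d(650) · φ(650/650) = 12 · 1 = 12
Summing: (d * φ)(650) = 240 + 480 + 96 + 192 + 40 + 36 + 80 + 72 + 16 + 32 + 6 + 12 = 1302.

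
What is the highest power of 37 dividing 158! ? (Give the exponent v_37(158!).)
v_37(158!) = 4

Legendre's formula: v_p(n!) = Σ_{k ≥ 1} ⌊n / p^k⌋. For p = 37, n = 158, the terms are:
  ⌊158/37^1⌋ = ⌊158/37⌋ = 4
(the next term ⌊158/37^2⌋ = 0, terminating the sum). Summing: v_37(158!) = 4 = 4.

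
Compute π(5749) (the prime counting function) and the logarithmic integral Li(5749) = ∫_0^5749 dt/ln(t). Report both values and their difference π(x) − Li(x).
π(5749) = 757;  Li(5749) ≈ 771.49;  π(x) − Li(x) ≈ -14.49.

Direct count of primes ≤ 5749 gives π(5749) = 757. Numerical evaluation of the logarithmic integral gives Li(5749) ≈ 771.49. The difference π(x) − Li(x) ≈ -14.49 is typically negative for small/moderate x (Li(x) overestimates), though Littlewood's theorem shows this sign changes infinitely often.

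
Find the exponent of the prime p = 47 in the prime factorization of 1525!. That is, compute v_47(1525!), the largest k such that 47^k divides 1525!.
v_47(1525!) = 32

Legendre's formula: v_p(n!) = Σ_{k ≥ 1} ⌊n / p^k⌋. For p = 47, n = 1525, the terms are:
  ⌊1525/47^1⌋ = ⌊1525/47⌋ = 32
(the next term ⌊1525/47^2⌋ = 0, terminating the sum). Summing: v_47(1525!) = 32 = 32.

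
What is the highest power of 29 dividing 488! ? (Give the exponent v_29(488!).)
v_29(488!) = 16

Legendre's formula: v_p(n!) = Σ_{k ≥ 1} ⌊n / p^k⌋. For p = 29, n = 488, the terms are:
  ⌊488/29^1⌋ = ⌊488/29⌋ = 16
(the next term ⌊488/29^2⌋ = 0, terminating the sum). Summing: v_29(488!) = 16 = 16.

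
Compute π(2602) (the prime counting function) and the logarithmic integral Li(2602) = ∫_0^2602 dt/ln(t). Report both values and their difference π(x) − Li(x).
π(2602) = 378;  Li(2602) ≈ 392.61;  π(x) − Li(x) ≈ -14.61.

Direct count of primes ≤ 2602 gives π(2602) = 378. Numerical evaluation of the logarithmic integral gives Li(2602) ≈ 392.61. The difference π(x) − Li(x) ≈ -14.61 is typically negative for small/moderate x (Li(x) overestimates), though Littlewood's theorem shows this sign changes infinitely often.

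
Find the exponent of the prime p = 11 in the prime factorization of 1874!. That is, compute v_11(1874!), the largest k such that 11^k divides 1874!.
v_11(1874!) = 186

Legendre's formula: v_p(n!) = Σ_{k ≥ 1} ⌊n / p^k⌋. For p = 11, n = 1874, the terms are:
  ⌊1874/11^1⌋ = ⌊1874/11⌋ = 170
  ⌊1874/11^2⌋ = ⌊1874/121⌋ = 15
  ⌊1874/11^3⌋ = ⌊1874/1331⌋ = 1
(the next term ⌊1874/11^4⌋ = 0, terminating the sum). Summing: v_11(1874!) = 170 + 15 + 1 = 186.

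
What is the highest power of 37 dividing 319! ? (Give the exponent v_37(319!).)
v_37(319!) = 8

Legendre's formula: v_p(n!) = Σ_{k ≥ 1} ⌊n / p^k⌋. For p = 37, n = 319, the terms are:
  ⌊319/37^1⌋ = ⌊319/37⌋ = 8
(the next term ⌊319/37^2⌋ = 0, terminating the sum). Summing: v_37(319!) = 8 = 8.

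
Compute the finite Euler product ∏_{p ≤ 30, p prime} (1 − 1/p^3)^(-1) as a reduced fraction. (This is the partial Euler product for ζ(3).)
∏ = 1089297728822056325/906313660797210624

The primes p ≤ 30 are [2, 3, 5, 7, 11, 13, 17, 19, 23, 29]. For each prime, (1 − 1/p^3)^(-1) = p^3 / (p^3 − 1). The product is (1 − 1/2^3)^(-1), (1 − 1/3^3)^(-1), (1 − 1/5^3)^(-1), (1 − 1/7^3)^(-1), (1 − 1/11^3)^(-1), (1 − 1/13^3)^(-1), (1 − 1/17^3)^(-1), (1 − 1/19^3)^(-1), (1 − 1/23^3)^(-1), (1 − 1/29^3)^(-1) = ∏ p^3 / (p^3 − 1) = 1089297728822056325/906313660797210624.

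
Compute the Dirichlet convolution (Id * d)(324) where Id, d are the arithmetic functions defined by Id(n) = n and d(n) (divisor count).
(Id * d)(324) = 1969

Divisors of 324: [1, 2, 3, 4, 6, 9, 12, 18, 27, 36, 54, 81, 108, 162, 324]. For each d | 324:
  d = 1: Id(1) · d(324/1) = 1 · 15 = 15
  d = 2: Id(2) · d(324/2) = 2 · 10 = 20
  d = 3: Id(3) · d(324/3) = 3 · 12 = 36
  d = 4: Id(4) · d(324/4) = 4 · 5 = 20
  d = 6: Id(6) · d(324/6) = 6 · 8 = 48
  d = 9: Id(9) · d(324/9) = 9 · 9 = 81
  d = 12: Id(12) · d(324/12) = 12 · 4 = 48
  d = 18: Id(18) · d(324/18) = 18 · 6 = 108
  d = 27: Id(27) · d(324/27) = 27 · 6 = 162
  d = 36: Id(36) · d(324/36) = 36 · 3 = 108
  d = 54: Id(54) · d(324/54) = 54 · 4 = 216
  d = 81: Id(81) · d(324/81) = 81 · 3 = 243
  d = 108: Id(108) · d(324/108) = 108 · 2 = 216
  d = 162: Id(162) · d(324/162) = 162 · 2 = 324
  d = 324: Id(324) · d(324/324) = 324 · 1 = 324
Summing: (Id * d)(324) = 15 + 20 + 36 + 20 + 48 + 81 + 48 + 108 + 162 + 108 + 216 + 243 + 216 + 324 + 324 = 1969.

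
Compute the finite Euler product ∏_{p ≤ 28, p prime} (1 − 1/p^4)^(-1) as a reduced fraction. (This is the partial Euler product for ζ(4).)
∏ = 179711034607426083154393/166042662475294310400000

The primes p ≤ 28 are [2, 3, 5, 7, 11, 13, 17, 19, 23]. For each prime, (1 − 1/p^4)^(-1) = p^4 / (p^4 − 1). The product is (1 − 1/2^4)^(-1), (1 − 1/3^4)^(-1), (1 − 1/5^4)^(-1), (1 − 1/7^4)^(-1), (1 − 1/11^4)^(-1), (1 − 1/13^4)^(-1), (1 − 1/17^4)^(-1), (1 − 1/19^4)^(-1), (1 − 1/23^4)^(-1) = ∏ p^4 / (p^4 − 1) = 179711034607426083154393/166042662475294310400000.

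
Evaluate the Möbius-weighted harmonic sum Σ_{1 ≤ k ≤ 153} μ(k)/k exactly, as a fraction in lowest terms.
Σ μ(k)/k = 498553581288971583508015817946071430122138094746515981177/75106511663943725776296745409664000450228387787452181363970

Values of μ(k) for 1 ≤ k ≤ 153: μ(1) = 1, μ(2) = -1, μ(3) = -1, μ(5) = -1, μ(6) = 1, μ(7) = -1, μ(10) = 1, μ(11) = -1, μ(13) = -1, μ(14) = 1, μ(15) = 1, μ(17) = -1, μ(19) = -1, μ(21) = 1, μ(22) = 1, μ(23) = -1, μ(26) = 1, μ(29) = -1, μ(30) = -1, μ(31) = -1, μ(33) = 1, μ(34) = 1, μ(35) = 1, μ(37) = -1, μ(38) = 1, μ(39) = 1, μ(41) = -1, μ(42) = -1, μ(43) = -1, μ(46) = 1, μ(47) = -1, μ(51) = 1, μ(53) = -1, μ(55) = 1, μ(57) = 1, μ(58) = 1, μ(59) = -1, μ(61) = -1, μ(62) = 1, μ(65) = 1, μ(66) = -1, μ(67) = -1, μ(69) = 1, μ(70) = -1, μ(71) = -1, μ(73) = -1, μ(74) = 1, μ(77) = 1, μ(78) = -1, μ(79) = -1, μ(82) = 1, μ(83) = -1, μ(85) = 1, μ(86) = 1, μ(87) = 1, μ(89) = -1, μ(91) = 1, μ(93) = 1, μ(94) = 1, μ(95) = 1, μ(97) = -1, μ(101) = -1, μ(102) = -1, μ(103) = -1, μ(105) = -1, μ(106) = 1, μ(107) = -1, μ(109) = -1, μ(110) = -1, μ(111) = 1, μ(113) = -1, μ(114) = -1, μ(115) = 1, μ(118) = 1, μ(119) = 1, μ(122) = 1, μ(123) = 1, μ(127) = -1, μ(129) = 1, μ(130) = -1, μ(131) = -1, μ(133) = 1, μ(134) = 1, μ(137) = -1, μ(138) = -1, μ(139) = -1, μ(141) = 1, μ(142) = 1, μ(143) = 1, μ(145) = 1, μ(146) = 1, μ(149) = -1, μ(151) = -1, with μ = 0 on non-squarefree integers. Summing μ(k)/k for k where μ(k) ≠ 0 gives 498553581288971583508015817946071430122138094746515981177/75106511663943725776296745409664000450228387787452181363970 ≈ 0.0066. (PNT ⟺ this sum → 0 as n → ∞.)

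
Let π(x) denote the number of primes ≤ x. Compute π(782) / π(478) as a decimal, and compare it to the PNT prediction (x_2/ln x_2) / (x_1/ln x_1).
π(782)/π(478) = 137/91 ≈ 1.5055;  PNT prediction ≈ 1.5151.

π(478) = 91 and π(782) = 137, so π(782)/π(478) ≈ 1.5055. The PNT-predicted ratio is (782/ln(782)) / (478/ln(478)) ≈ 1.5151. The two agree to within a few percent, as expected.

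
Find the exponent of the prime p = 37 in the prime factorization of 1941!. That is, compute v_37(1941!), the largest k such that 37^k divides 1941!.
v_37(1941!) = 53

Legendre's formula: v_p(n!) = Σ_{k ≥ 1} ⌊n / p^k⌋. For p = 37, n = 1941, the terms are:
  ⌊1941/37^1⌋ = ⌊1941/37⌋ = 52
  ⌊1941/37^2⌋ = ⌊1941/1369⌋ = 1
(the next term ⌊1941/37^3⌋ = 0, terminating the sum). Summing: v_37(1941!) = 52 + 1 = 53.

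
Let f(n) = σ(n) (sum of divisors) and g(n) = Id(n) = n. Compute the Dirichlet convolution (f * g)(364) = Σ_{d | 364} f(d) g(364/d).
(σ * Id)(364) = 6885

Divisors of 364: [1, 2, 4, 7, 13, 14, 26, 28, 52, 91, 182, 364]. For each d | 364:
  d = 1: σ(1) · Id(364/1) = 1 · 364 = 364
  d = 2: σ(2) · Id(364/2) = 3 · 182 = 546
  d = 4: σ(4) · Id(364/4) = 7 · 91 = 637
  d = 7: σ(7) · Id(364/7) = 8 · 52 = 416
  d = 13: σ(13) · Id(364/13) = 14 · 28 = 392
  d = 14: σ(14) · Id(364/14) = 24 · 26 = 624
  d = 26: σ(26) · Id(364/26) = 42 · 14 = 588
  d = 28: σ(28) · Id(364/28) = 56 · 13 = 728
  d = 52: σ(52) · Id(364/52) = 98 · 7 = 686
  d = 91: σ(91) · Id(364/91) = 112 · 4 = 448
  d = 182: σ(182) · Id(364/182) = 336 · 2 = 672
  d = 364: σ(364) · Id(364/364) = 784 · 1 = 784
Summing: (σ * Id)(364) = 364 + 546 + 637 + 416 + 392 + 624 + 588 + 728 + 686 + 448 + 672 + 784 = 6885.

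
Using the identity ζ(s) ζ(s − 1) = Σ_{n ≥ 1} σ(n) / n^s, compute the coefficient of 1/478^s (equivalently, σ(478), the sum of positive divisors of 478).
σ(478) = 720

In the product (Σ m^0/m^s)(Σ k / k^s) = Σ (Σ_{d | n} d) / n^s, the coefficient of 1/n^s is σ(n) = Σ_{d | n} d. For n = 478, divisors are [1, 2, 239, 478]; summing: σ(478) = 720.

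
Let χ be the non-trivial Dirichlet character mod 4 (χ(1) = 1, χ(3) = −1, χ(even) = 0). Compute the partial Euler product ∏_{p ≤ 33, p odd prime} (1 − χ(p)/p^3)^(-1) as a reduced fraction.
∏ = 16829566118167783909225/17369167366519535960064

The odd primes p ≤ 33 are [3, 5, 7, 11, 13, 17, 19, 23, 29, 31]. For each, χ(p) = 1 if p ≡ 1 mod 4, χ(p) = −1 if p ≡ 3 mod 4. Taking (1 − χ(p)/p^3)^(-1) = p^3/(p^3 − χ(p)): (1 − (-1)/3^3)^(-1) · (1 − (1)/5^3)^(-1) · (1 − (-1)/7^3)^(-1) · (1 − (-1)/11^3)^(-1) · (1 − (1)/13^3)^(-1) · (1 − (1)/17^3)^(-1) · (1 − (-1)/19^3)^(-1) · (1 − (-1)/23^3)^(-1) · (1 − (1)/29^3)^(-1) · (1 − (-1)/31^3)^(-1) = 16829566118167783909225/17369167366519535960064.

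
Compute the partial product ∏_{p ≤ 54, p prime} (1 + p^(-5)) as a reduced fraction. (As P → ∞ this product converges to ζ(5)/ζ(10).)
∏ = 32347597211284988160480267437380591091977322089812731895007080802055947812864/31226639806314720763085693561071542877365250131832357293968847568717289128655

The primes p ≤ 54 are [2, 3, 5, 7, 11, 13, 17, 19, 23, 29, 31, 37, 41, 43, 47, 53]. For each, (1 + 1/p^5) = (p^5 + 1)/p^5. Multiplying these fractions over p ∈ [2, 3, 5, 7, 11, 13, 17, 19, 23, 29, 31, 37, 41, 43, 47, 53] gives 32347597211284988160480267437380591091977322089812731895007080802055947812864/31226639806314720763085693561071542877365250131832357293968847568717289128655. (In the limit P → ∞ this tends to ζ(5)/ζ(10).)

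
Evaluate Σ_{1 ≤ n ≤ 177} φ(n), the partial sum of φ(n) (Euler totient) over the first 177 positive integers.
Σ_{n ≤ 177} φ(n) = 9566

Compute φ(n) for each 1 ≤ n ≤ 177: φ(1) = 1, φ(2) = 1, φ(3) = 2, φ(4) = 2, φ(5) = 4, φ(6) = 2, φ(7) = 6, φ(8) = 4, φ(9) = 6, φ(10) = 4, φ(11) = 10, φ(12) = 4, φ(13) = 12, φ(14) = 6, φ(15) = 8, φ(16) = 8, φ(17) = 16, φ(18) = 6, φ(19) = 18, φ(20) = 8, φ(21) = 12, φ(22) = 10, φ(23) = 22, φ(24) = 8, φ(25) = 20, φ(26) = 12, φ(27) = 18, φ(28) = 12, φ(29) = 28, φ(30) = 8, φ(31) = 30, φ(32) = 16, φ(33) = 20, φ(34) = 16, φ(35) = 24, φ(36) = 12, φ(37) = 36, φ(38) = 18, φ(39) = 24, φ(40) = 16, φ(41) = 40, φ(42) = 12, φ(43) = 42, φ(44) = 20, φ(45) = 24, φ(46) = 22, φ(47) = 46, φ(48) = 16, φ(49) = 42, φ(50) = 20, φ(51) = 32, φ(52) = 24, φ(53) = 52, φ(54) = 18, φ(55) = 40, φ(56) = 24, φ(57) = 36, φ(58) = 28, φ(59) = 58, φ(60) = 16, φ(61) = 60, φ(62) = 30, φ(63) = 36, φ(64) = 32, φ(65) = 48, φ(66) = 20, φ(67) = 66, φ(68) = 32, φ(69) = 44, φ(70) = 24, φ(71) = 70, φ(72) = 24, φ(73) = 72, φ(74) = 36, φ(75) = 40, φ(76) = 36, φ(77) = 60, φ(78) = 24, φ(79) = 78, φ(80) = 32, φ(81) = 54, φ(82) = 40, φ(83) = 82, φ(84) = 24, φ(85) = 64, φ(86) = 42, φ(87) = 56, φ(88) = 40, φ(89) = 88, φ(90) = 24, φ(91) = 72, φ(92) = 44, φ(93) = 60, φ(94) = 46, φ(95) = 72, φ(96) = 32, φ(97) = 96, φ(98) = 42, φ(99) = 60, φ(100) = 40, φ(101) = 100, φ(102) = 32, φ(103) = 102, φ(104) = 48, φ(105) = 48, φ(106) = 52, φ(107) = 106, φ(108) = 36, φ(109) = 108, φ(110) = 40, φ(111) = 72, φ(112) = 48, φ(113) = 112, φ(114) = 36, φ(115) = 88, φ(116) = 56, φ(117) = 72, φ(118) = 58, φ(119) = 96, φ(120) = 32, φ(121) = 110, φ(122) = 60, φ(123) = 80, φ(124) = 60, φ(125) = 100, φ(126) = 36, φ(127) = 126, φ(128) = 64, φ(129) = 84, φ(130) = 48, φ(131) = 130, φ(132) = 40, φ(133) = 108, φ(134) = 66, φ(135) = 72, φ(136) = 64, φ(137) = 136, φ(138) = 44, φ(139) = 138, φ(140) = 48, φ(141) = 92, φ(142) = 70, φ(143) = 120, φ(144) = 48, φ(145) = 112, φ(146) = 72, φ(147) = 84, φ(148) = 72, φ(149) = 148, φ(150) = 40, φ(151) = 150, φ(152) = 72, φ(153) = 96, φ(154) = 60, φ(155) = 120, φ(156) = 48, φ(157) = 156, φ(158) = 78, φ(159) = 104, φ(160) = 64, φ(161) = 132, φ(162) = 54, φ(163) = 162, φ(164) = 80, φ(165) = 80, φ(166) = 82, φ(167) = 166, φ(168) = 48, φ(169) = 156, φ(170) = 64, φ(171) = 108, φ(172) = 84, φ(173) = 172, φ(174) = 56, φ(175) = 120, φ(176) = 80, φ(177) = 116. Summing all 177 values: 9566. (Average order: Σ_{n ≤ x} φ(n) ~ (3/π²) x². For x = 177, (3/π²)·177² ≈ 9522.87.)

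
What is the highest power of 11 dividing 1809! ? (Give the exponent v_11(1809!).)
v_11(1809!) = 179

Legendre's formula: v_p(n!) = Σ_{k ≥ 1} ⌊n / p^k⌋. For p = 11, n = 1809, the terms are:
  ⌊1809/11^1⌋ = ⌊1809/11⌋ = 164
  ⌊1809/11^2⌋ = ⌊1809/121⌋ = 14
  ⌊1809/11^3⌋ = ⌊1809/1331⌋ = 1
(the next term ⌊1809/11^4⌋ = 0, terminating the sum). Summing: v_11(1809!) = 164 + 14 + 1 = 179.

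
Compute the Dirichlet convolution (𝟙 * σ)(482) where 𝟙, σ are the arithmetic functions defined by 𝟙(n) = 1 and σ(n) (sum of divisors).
(𝟙 * σ)(482) = 972

Divisors of 482: [1, 2, 241, 482]. For each d | 482:
  d = 1: 𝟙(1) · σ(482/1) = 1 · 726 = 726
  d = 2: 𝟙(2) · σ(482/2) = 1 · 242 = 242
  d = 241: 𝟙(241) · σ(482/241) = 1 · 3 = 3
  d = 482: 𝟙(482) · σ(482/482) = 1 · 1 = 1
Summing: (𝟙 * σ)(482) = 726 + 242 + 3 + 1 = 972.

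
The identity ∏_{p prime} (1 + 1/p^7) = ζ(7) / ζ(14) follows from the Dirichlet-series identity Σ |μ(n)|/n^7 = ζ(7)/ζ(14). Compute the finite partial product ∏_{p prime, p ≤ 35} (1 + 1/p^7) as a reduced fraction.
∏ = 45636384576315690080929715569674882079693135504462522074208731086848/45261280733327250662945753058202857554009606630517518569698816246875

The primes p ≤ 35 are [2, 3, 5, 7, 11, 13, 17, 19, 23, 29, 31]. For each, (1 + 1/p^7) = (p^7 + 1)/p^7. Multiplying these fractions over p ∈ [2, 3, 5, 7, 11, 13, 17, 19, 23, 29, 31] gives 45636384576315690080929715569674882079693135504462522074208731086848/45261280733327250662945753058202857554009606630517518569698816246875. (In the limit P → ∞ this tends to ζ(7)/ζ(14).)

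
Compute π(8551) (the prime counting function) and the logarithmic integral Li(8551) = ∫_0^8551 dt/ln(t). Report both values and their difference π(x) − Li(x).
π(8551) = 1066;  Li(8551) ≈ 1087.50;  π(x) − Li(x) ≈ -21.50.

Direct count of primes ≤ 8551 gives π(8551) = 1066. Numerical evaluation of the logarithmic integral gives Li(8551) ≈ 1087.50. The difference π(x) − Li(x) ≈ -21.50 is typically negative for small/moderate x (Li(x) overestimates), though Littlewood's theorem shows this sign changes infinitely often.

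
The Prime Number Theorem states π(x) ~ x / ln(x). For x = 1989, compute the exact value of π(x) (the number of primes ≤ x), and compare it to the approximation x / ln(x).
π(1989) = 300;  x/ln(x) ≈ 261.87;  relative error ≈ 12.71%.

Directly count primes up to 1989: π(1989) = 300. The PNT approximation gives 1989/ln(1989) ≈ 1989/7.59539 ≈ 261.87. Relative error (π(x) − x/ln(x)) / π(x) ≈ 12.71%; the approximation is known to undercount slightly (Li(x) is a better estimate).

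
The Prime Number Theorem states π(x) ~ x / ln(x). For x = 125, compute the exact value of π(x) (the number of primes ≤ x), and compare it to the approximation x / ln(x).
π(125) = 30;  x/ln(x) ≈ 25.89;  relative error ≈ 13.70%.

Directly count primes up to 125: π(125) = 30. The PNT approximation gives 125/ln(125) ≈ 125/4.82831 ≈ 25.89. Relative error (π(x) − x/ln(x)) / π(x) ≈ 13.70%; the approximation is known to undercount slightly (Li(x) is a better estimate).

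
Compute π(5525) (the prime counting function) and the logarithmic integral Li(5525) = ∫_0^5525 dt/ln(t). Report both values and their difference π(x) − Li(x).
π(5525) = 730;  Li(5525) ≈ 745.56;  π(x) − Li(x) ≈ -15.56.

Direct count of primes ≤ 5525 gives π(5525) = 730. Numerical evaluation of the logarithmic integral gives Li(5525) ≈ 745.56. The difference π(x) − Li(x) ≈ -15.56 is typically negative for small/moderate x (Li(x) overestimates), though Littlewood's theorem shows this sign changes infinitely often.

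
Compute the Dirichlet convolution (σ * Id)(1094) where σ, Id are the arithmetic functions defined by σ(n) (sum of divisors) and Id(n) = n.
(σ * Id)(1094) = 5475

Divisors of 1094: [1, 2, 547, 1094]. For each d | 1094:
  d = 1: σ(1) · Id(1094/1) = 1 · 1094 = 1094
  d = 2: σ(2) · Id(1094/2) = 3 · 547 = 1641
  d = 547: σ(547) · Id(1094/547) = 548 · 2 = 1096
  d = 1094: σ(1094) · Id(1094/1094) = 1644 · 1 = 1644
Summing: (σ * Id)(1094) = 1094 + 1641 + 1096 + 1644 = 5475.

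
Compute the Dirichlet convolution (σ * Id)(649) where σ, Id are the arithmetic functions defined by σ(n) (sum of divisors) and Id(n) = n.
(σ * Id)(649) = 2737

Divisors of 649: [1, 11, 59, 649]. For each d | 649:
  d = 1: σ(1) · Id(649/1) = 1 · 649 = 649
  d = 11: σ(11) · Id(649/11) = 12 · 59 = 708
  d = 59: σ(59) · Id(649/59) = 60 · 11 = 660
  d = 649: σ(649) · Id(649/649) = 720 · 1 = 720
Summing: (σ * Id)(649) = 649 + 708 + 660 + 720 = 2737.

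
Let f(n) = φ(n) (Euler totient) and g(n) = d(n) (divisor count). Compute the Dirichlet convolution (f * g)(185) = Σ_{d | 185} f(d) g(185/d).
(φ * d)(185) = 228

Divisors of 185: [1, 5, 37, 185]. For each d | 185:
  d = 1: φ(1) · d(185/1) = 1 · 4 = 4
  d = 5: φ(5) · d(185/5) = 4 · 2 = 8
  d = 37: φ(37) · d(185/37) = 36 · 2 = 72
  d = 185: φ(185) · d(185/185) = 144 · 1 = 144
Summing: (φ * d)(185) = 4 + 8 + 72 + 144 = 228.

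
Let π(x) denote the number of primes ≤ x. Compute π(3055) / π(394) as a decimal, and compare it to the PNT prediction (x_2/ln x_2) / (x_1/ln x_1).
π(3055)/π(394) = 437/77 ≈ 5.6753;  PNT prediction ≈ 5.7747.

π(394) = 77 and π(3055) = 437, so π(3055)/π(394) ≈ 5.6753. The PNT-predicted ratio is (3055/ln(3055)) / (394/ln(394)) ≈ 5.7747. The two agree to within a few percent, as expected.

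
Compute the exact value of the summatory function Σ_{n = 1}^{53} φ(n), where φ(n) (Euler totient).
Σ_{n ≤ 53} φ(n) = 882

Compute φ(n) for each 1 ≤ n ≤ 53: φ(1) = 1, φ(2) = 1, φ(3) = 2, φ(4) = 2, φ(5) = 4, φ(6) = 2, φ(7) = 6, φ(8) = 4, φ(9) = 6, φ(10) = 4, φ(11) = 10, φ(12) = 4, φ(13) = 12, φ(14) = 6, φ(15) = 8, φ(16) = 8, φ(17) = 16, φ(18) = 6, φ(19) = 18, φ(20) = 8, φ(21) = 12, φ(22) = 10, φ(23) = 22, φ(24) = 8, φ(25) = 20, φ(26) = 12, φ(27) = 18, φ(28) = 12, φ(29) = 28, φ(30) = 8, φ(31) = 30, φ(32) = 16, φ(33) = 20, φ(34) = 16, φ(35) = 24, φ(36) = 12, φ(37) = 36, φ(38) = 18, φ(39) = 24, φ(40) = 16, φ(41) = 40, φ(42) = 12, φ(43) = 42, φ(44) = 20, φ(45) = 24, φ(46) = 22, φ(47) = 46, φ(48) = 16, φ(49) = 42, φ(50) = 20, φ(51) = 32, φ(52) = 24, φ(53) = 52. Summing all 53 values: 882. (Average order: Σ_{n ≤ x} φ(n) ~ (3/π²) x². For x = 53, (3/π²)·53² ≈ 853.83.)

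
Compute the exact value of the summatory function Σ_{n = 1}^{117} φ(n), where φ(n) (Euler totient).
Σ_{n ≤ 117} φ(n) = 4200

Compute φ(n) for each 1 ≤ n ≤ 117: φ(1) = 1, φ(2) = 1, φ(3) = 2, φ(4) = 2, φ(5) = 4, φ(6) = 2, φ(7) = 6, φ(8) = 4, φ(9) = 6, φ(10) = 4, φ(11) = 10, φ(12) = 4, φ(13) = 12, φ(14) = 6, φ(15) = 8, φ(16) = 8, φ(17) = 16, φ(18) = 6, φ(19) = 18, φ(20) = 8, φ(21) = 12, φ(22) = 10, φ(23) = 22, φ(24) = 8, φ(25) = 20, φ(26) = 12, φ(27) = 18, φ(28) = 12, φ(29) = 28, φ(30) = 8, φ(31) = 30, φ(32) = 16, φ(33) = 20, φ(34) = 16, φ(35) = 24, φ(36) = 12, φ(37) = 36, φ(38) = 18, φ(39) = 24, φ(40) = 16, φ(41) = 40, φ(42) = 12, φ(43) = 42, φ(44) = 20, φ(45) = 24, φ(46) = 22, φ(47) = 46, φ(48) = 16, φ(49) = 42, φ(50) = 20, φ(51) = 32, φ(52) = 24, φ(53) = 52, φ(54) = 18, φ(55) = 40, φ(56) = 24, φ(57) = 36, φ(58) = 28, φ(59) = 58, φ(60) = 16, φ(61) = 60, φ(62) = 30, φ(63) = 36, φ(64) = 32, φ(65) = 48, φ(66) = 20, φ(67) = 66, φ(68) = 32, φ(69) = 44, φ(70) = 24, φ(71) = 70, φ(72) = 24, φ(73) = 72, φ(74) = 36, φ(75) = 40, φ(76) = 36, φ(77) = 60, φ(78) = 24, φ(79) = 78, φ(80) = 32, φ(81) = 54, φ(82) = 40, φ(83) = 82, φ(84) = 24, φ(85) = 64, φ(86) = 42, φ(87) = 56, φ(88) = 40, φ(89) = 88, φ(90) = 24, φ(91) = 72, φ(92) = 44, φ(93) = 60, φ(94) = 46, φ(95) = 72, φ(96) = 32, φ(97) = 96, φ(98) = 42, φ(99) = 60, φ(100) = 40, φ(101) = 100, φ(102) = 32, φ(103) = 102, φ(104) = 48, φ(105) = 48, φ(106) = 52, φ(107) = 106, φ(108) = 36, φ(109) = 108, φ(110) = 40, φ(111) = 72, φ(112) = 48, φ(113) = 112, φ(114) = 36, φ(115) = 88, φ(116) = 56, φ(117) = 72. Summing all 117 values: 4200. (Average order: Σ_{n ≤ x} φ(n) ~ (3/π²) x². For x = 117, (3/π²)·117² ≈ 4160.96.)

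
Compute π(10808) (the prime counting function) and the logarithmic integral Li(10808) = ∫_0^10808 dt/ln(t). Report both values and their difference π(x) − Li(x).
π(10808) = 1315;  Li(10808) ≈ 1333.49;  π(x) − Li(x) ≈ -18.49.

Direct count of primes ≤ 10808 gives π(10808) = 1315. Numerical evaluation of the logarithmic integral gives Li(10808) ≈ 1333.49. The difference π(x) − Li(x) ≈ -18.49 is typically negative for small/moderate x (Li(x) overestimates), though Littlewood's theorem shows this sign changes infinitely often.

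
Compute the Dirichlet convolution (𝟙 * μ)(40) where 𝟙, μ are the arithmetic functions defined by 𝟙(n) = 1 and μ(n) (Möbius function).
(𝟙 * μ)(40) = 0

Divisors of 40: [1, 2, 4, 5, 8, 10, 20, 40]. For each d | 40:
  d = 1: 𝟙(1) · μ(40/1) = 1 · 0 = 0
  d = 2: 𝟙(2) · μ(40/2) = 1 · 0 = 0
  d = 4: 𝟙(4) · μ(40/4) = 1 · 1 = 1
  d = 5: 𝟙(5) · μ(40/5) = 1 · 0 = 0
  d = 8: 𝟙(8) · μ(40/8) = 1 · -1 = -1
  d = 10: 𝟙(10) · μ(40/10) = 1 · 0 = 0
  d = 20: 𝟙(20) · μ(40/20) = 1 · -1 = -1
  d = 40: 𝟙(40) · μ(40/40) = 1 · 1 = 1
Summing: (𝟙 * μ)(40) = 0 + 0 + 1 + 0 + -1 + 0 + -1 + 1 = 0.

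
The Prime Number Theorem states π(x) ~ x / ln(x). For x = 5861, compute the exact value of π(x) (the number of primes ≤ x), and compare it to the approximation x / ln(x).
π(5861) = 771;  x/ln(x) ≈ 675.54;  relative error ≈ 12.38%.

Directly count primes up to 5861: π(5861) = 771. The PNT approximation gives 5861/ln(5861) ≈ 5861/8.67608 ≈ 675.54. Relative error (π(x) − x/ln(x)) / π(x) ≈ 12.38%; the approximation is known to undercount slightly (Li(x) is a better estimate).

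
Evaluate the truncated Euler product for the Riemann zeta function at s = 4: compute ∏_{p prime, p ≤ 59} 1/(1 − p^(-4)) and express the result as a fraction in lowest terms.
∏ = 313771926178857385645450905033468281439563920601420761/289906031739275464495518328120881551769600000000000000

The primes p ≤ 59 are [2, 3, 5, 7, 11, 13, 17, 19, 23, 29, 31, 37, 41, 43, 47, 53, 59]. For each prime, (1 − 1/p^4)^(-1) = p^4 / (p^4 − 1). The product is (1 − 1/2^4)^(-1), (1 − 1/3^4)^(-1), (1 − 1/5^4)^(-1), (1 − 1/7^4)^(-1), (1 − 1/11^4)^(-1), (1 − 1/13^4)^(-1), (1 − 1/17^4)^(-1), (1 − 1/19^4)^(-1), (1 − 1/23^4)^(-1), (1 − 1/29^4)^(-1), (1 − 1/31^4)^(-1), (1 − 1/37^4)^(-1), (1 − 1/41^4)^(-1), (1 − 1/43^4)^(-1), (1 − 1/47^4)^(-1), (1 − 1/53^4)^(-1), (1 − 1/59^4)^(-1) = ∏ p^4 / (p^4 − 1) = 313771926178857385645450905033468281439563920601420761/289906031739275464495518328120881551769600000000000000.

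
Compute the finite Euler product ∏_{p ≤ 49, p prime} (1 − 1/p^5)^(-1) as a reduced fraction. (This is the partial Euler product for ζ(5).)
∏ = 505807800965451248053830657783332590848273750176189703324931155978491/487794643941809531294334436783738741459341109492573787399981389578240

The primes p ≤ 49 are [2, 3, 5, 7, 11, 13, 17, 19, 23, 29, 31, 37, 41, 43, 47]. For each prime, (1 − 1/p^5)^(-1) = p^5 / (p^5 − 1). The product is (1 − 1/2^5)^(-1), (1 − 1/3^5)^(-1), (1 − 1/5^5)^(-1), (1 − 1/7^5)^(-1), (1 − 1/11^5)^(-1), (1 − 1/13^5)^(-1), (1 − 1/17^5)^(-1), (1 − 1/19^5)^(-1), (1 − 1/23^5)^(-1), (1 − 1/29^5)^(-1), (1 − 1/31^5)^(-1), (1 − 1/37^5)^(-1), (1 − 1/41^5)^(-1), (1 − 1/43^5)^(-1), (1 − 1/47^5)^(-1) = ∏ p^5 / (p^5 − 1) = 505807800965451248053830657783332590848273750176189703324931155978491/487794643941809531294334436783738741459341109492573787399981389578240.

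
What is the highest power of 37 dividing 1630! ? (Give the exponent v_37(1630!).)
v_37(1630!) = 45

Legendre's formula: v_p(n!) = Σ_{k ≥ 1} ⌊n / p^k⌋. For p = 37, n = 1630, the terms are:
  ⌊1630/37^1⌋ = ⌊1630/37⌋ = 44
  ⌊1630/37^2⌋ = ⌊1630/1369⌋ = 1
(the next term ⌊1630/37^3⌋ = 0, terminating the sum). Summing: v_37(1630!) = 44 + 1 = 45.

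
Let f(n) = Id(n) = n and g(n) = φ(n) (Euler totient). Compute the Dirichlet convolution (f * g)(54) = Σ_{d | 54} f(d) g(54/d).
(Id * φ)(54) = 243

Divisors of 54: [1, 2, 3, 6, 9, 18, 27, 54]. For each d | 54:
  d = 1: Id(1) · φ(54/1) = 1 · 18 = 18
  d = 2: Id(2) · φ(54/2) = 2 · 18 = 36
  d = 3: Id(3) · φ(54/3) = 3 · 6 = 18
  d = 6: Id(6) · φ(54/6) = 6 · 6 = 36
  d = 9: Id(9) · φ(54/9) = 9 · 2 = 18
  d = 18: Id(18) · φ(54/18) = 18 · 2 = 36
  d = 27: Id(27) · φ(54/27) = 27 · 1 = 27
  d = 54: Id(54) · φ(54/54) = 54 · 1 = 54
Summing: (Id * φ)(54) = 18 + 36 + 18 + 36 + 18 + 36 + 27 + 54 = 243.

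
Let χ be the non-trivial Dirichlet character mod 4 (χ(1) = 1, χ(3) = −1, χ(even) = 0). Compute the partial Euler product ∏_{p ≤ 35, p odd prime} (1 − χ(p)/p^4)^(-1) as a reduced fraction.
∏ = 1870816715381797956556539609218365/1891731462842378884815364370202624

The odd primes p ≤ 35 are [3, 5, 7, 11, 13, 17, 19, 23, 29, 31]. For each, χ(p) = 1 if p ≡ 1 mod 4, χ(p) = −1 if p ≡ 3 mod 4. Taking (1 − χ(p)/p^4)^(-1) = p^4/(p^4 − χ(p)): (1 − (-1)/3^4)^(-1) · (1 − (1)/5^4)^(-1) · (1 − (-1)/7^4)^(-1) · (1 − (-1)/11^4)^(-1) · (1 − (1)/13^4)^(-1) · (1 − (1)/17^4)^(-1) · (1 − (-1)/19^4)^(-1) · (1 − (-1)/23^4)^(-1) · (1 − (1)/29^4)^(-1) · (1 − (-1)/31^4)^(-1) = 1870816715381797956556539609218365/1891731462842378884815364370202624.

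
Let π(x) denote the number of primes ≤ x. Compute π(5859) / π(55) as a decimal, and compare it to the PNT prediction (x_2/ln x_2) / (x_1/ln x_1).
π(5859)/π(55) = 770/16 ≈ 48.1250;  PNT prediction ≈ 49.2051.

π(55) = 16 and π(5859) = 770, so π(5859)/π(55) ≈ 48.1250. The PNT-predicted ratio is (5859/ln(5859)) / (55/ln(55)) ≈ 49.2051. The two agree to within a few percent, as expected.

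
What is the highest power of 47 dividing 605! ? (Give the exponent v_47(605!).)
v_47(605!) = 12

Legendre's formula: v_p(n!) = Σ_{k ≥ 1} ⌊n / p^k⌋. For p = 47, n = 605, the terms are:
  ⌊605/47^1⌋ = ⌊605/47⌋ = 12
(the next term ⌊605/47^2⌋ = 0, terminating the sum). Summing: v_47(605!) = 12 = 12.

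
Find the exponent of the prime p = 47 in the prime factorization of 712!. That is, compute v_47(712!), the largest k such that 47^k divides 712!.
v_47(712!) = 15

Legendre's formula: v_p(n!) = Σ_{k ≥ 1} ⌊n / p^k⌋. For p = 47, n = 712, the terms are:
  ⌊712/47^1⌋ = ⌊712/47⌋ = 15
(the next term ⌊712/47^2⌋ = 0, terminating the sum). Summing: v_47(712!) = 15 = 15.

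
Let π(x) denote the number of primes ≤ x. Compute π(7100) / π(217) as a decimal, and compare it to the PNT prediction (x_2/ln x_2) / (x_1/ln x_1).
π(7100)/π(217) = 909/47 ≈ 19.3404;  PNT prediction ≈ 19.8497.

π(217) = 47 and π(7100) = 909, so π(7100)/π(217) ≈ 19.3404. The PNT-predicted ratio is (7100/ln(7100)) / (217/ln(217)) ≈ 19.8497. The two agree to within a few percent, as expected.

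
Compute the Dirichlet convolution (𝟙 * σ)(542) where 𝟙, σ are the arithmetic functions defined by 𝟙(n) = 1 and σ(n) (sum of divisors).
(𝟙 * σ)(542) = 1092

Divisors of 542: [1, 2, 271, 542]. For each d | 542:
  d = 1: 𝟙(1) · σ(542/1) = 1 · 816 = 816
  d = 2: 𝟙(2) · σ(542/2) = 1 · 272 = 272
  d = 271: 𝟙(271) · σ(542/271) = 1 · 3 = 3
  d = 542: 𝟙(542) · σ(542/542) = 1 · 1 = 1
Summing: (𝟙 * σ)(542) = 816 + 272 + 3 + 1 = 1092.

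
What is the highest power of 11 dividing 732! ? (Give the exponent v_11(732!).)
v_11(732!) = 72

Legendre's formula: v_p(n!) = Σ_{k ≥ 1} ⌊n / p^k⌋. For p = 11, n = 732, the terms are:
  ⌊732/11^1⌋ = ⌊732/11⌋ = 66
  ⌊732/11^2⌋ = ⌊732/121⌋ = 6
(the next term ⌊732/11^3⌋ = 0, terminating the sum). Summing: v_11(732!) = 66 + 6 = 72.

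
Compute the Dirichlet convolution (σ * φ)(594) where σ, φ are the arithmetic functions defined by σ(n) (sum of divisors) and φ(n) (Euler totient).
(σ * φ)(594) = 9504

Divisors of 594: [1, 2, 3, 6, 9, 11, 18, 22, 27, 33, 54, 66, 99, 198, 297, 594]. For each d | 594:
  d = 1: σ(1) · φ(594/1) = 1 · 180 = 180
  d = 2: σ(2) · φ(594/2) = 3 · 180 = 540
  d = 3: σ(3) · φ(594/3) = 4 · 60 = 240
  d = 6: σ(6) · φ(594/6) = 12 · 60 = 720
  d = 9: σ(9) · φ(594/9) = 13 · 20 = 260
  d = 11: σ(11) · φ(594/11) = 12 · 18 = 216
  d = 18: σ(18) · φ(594/18) = 39 · 20 = 780
  d = 22: σ(22) · φ(594/22) = 36 · 18 = 648
  d = 27: σ(27) · φ(594/27) = 40 · 10 = 400
  d = 33: σ(33) · φ(594/33) = 48 · 6 = 288
  d = 54: σ(54) · φ(594/54) = 120 · 10 = 1200
  d = 66: σ(66) · φ(594/66) = 144 · 6 = 864
  d = 99: σ(99) · φ(594/99) = 156 · 2 = 312
  d = 198: σ(198) · φ(594/198) = 468 · 2 = 936
  d = 297: σ(297) · φ(594/297) = 480 · 1 = 480
  d = 594: σ(594) · φ(594/594) = 1440 · 1 = 1440
Summing: (σ * φ)(594) = 180 + 540 + 240 + 720 + 260 + 216 + 780 + 648 + 400 + 288 + 1200 + 864 + 312 + 936 + 480 + 1440 = 9504.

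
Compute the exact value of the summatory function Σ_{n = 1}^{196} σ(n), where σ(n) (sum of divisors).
Σ_{n ≤ 196} σ(n) = 31713

Compute σ(n) for each 1 ≤ n ≤ 196: σ(1) = 1, σ(2) = 3, σ(3) = 4, σ(4) = 7, σ(5) = 6, σ(6) = 12, σ(7) = 8, σ(8) = 15, σ(9) = 13, σ(10) = 18, σ(11) = 12, σ(12) = 28, σ(13) = 14, σ(14) = 24, σ(15) = 24, σ(16) = 31, σ(17) = 18, σ(18) = 39, σ(19) = 20, σ(20) = 42, σ(21) = 32, σ(22) = 36, σ(23) = 24, σ(24) = 60, σ(25) = 31, σ(26) = 42, σ(27) = 40, σ(28) = 56, σ(29) = 30, σ(30) = 72, σ(31) = 32, σ(32) = 63, σ(33) = 48, σ(34) = 54, σ(35) = 48, σ(36) = 91, σ(37) = 38, σ(38) = 60, σ(39) = 56, σ(40) = 90, σ(41) = 42, σ(42) = 96, σ(43) = 44, σ(44) = 84, σ(45) = 78, σ(46) = 72, σ(47) = 48, σ(48) = 124, σ(49) = 57, σ(50) = 93, σ(51) = 72, σ(52) = 98, σ(53) = 54, σ(54) = 120, σ(55) = 72, σ(56) = 120, σ(57) = 80, σ(58) = 90, σ(59) = 60, σ(60) = 168, σ(61) = 62, σ(62) = 96, σ(63) = 104, σ(64) = 127, σ(65) = 84, σ(66) = 144, σ(67) = 68, σ(68) = 126, σ(69) = 96, σ(70) = 144, σ(71) = 72, σ(72) = 195, σ(73) = 74, σ(74) = 114, σ(75) = 124, σ(76) = 140, σ(77) = 96, σ(78) = 168, σ(79) = 80, σ(80) = 186, σ(81) = 121, σ(82) = 126, σ(83) = 84, σ(84) = 224, σ(85) = 108, σ(86) = 132, σ(87) = 120, σ(88) = 180, σ(89) = 90, σ(90) = 234, σ(91) = 112, σ(92) = 168, σ(93) = 128, σ(94) = 144, σ(95) = 120, σ(96) = 252, σ(97) = 98, σ(98) = 171, σ(99) = 156, σ(100) = 217, σ(101) = 102, σ(102) = 216, σ(103) = 104, σ(104) = 210, σ(105) = 192, σ(106) = 162, σ(107) = 108, σ(108) = 280, σ(109) = 110, σ(110) = 216, σ(111) = 152, σ(112) = 248, σ(113) = 114, σ(114) = 240, σ(115) = 144, σ(116) = 210, σ(117) = 182, σ(118) = 180, σ(119) = 144, σ(120) = 360, σ(121) = 133, σ(122) = 186, σ(123) = 168, σ(124) = 224, σ(125) = 156, σ(126) = 312, σ(127) = 128, σ(128) = 255, σ(129) = 176, σ(130) = 252, σ(131) = 132, σ(132) = 336, σ(133) = 160, σ(134) = 204, σ(135) = 240, σ(136) = 270, σ(137) = 138, σ(138) = 288, σ(139) = 140, σ(140) = 336, σ(141) = 192, σ(142) = 216, σ(143) = 168, σ(144) = 403, σ(145) = 180, σ(146) = 222, σ(147) = 228, σ(148) = 266, σ(149) = 150, σ(150) = 372, σ(151) = 152, σ(152) = 300, σ(153) = 234, σ(154) = 288, σ(155) = 192, σ(156) = 392, σ(157) = 158, σ(158) = 240, σ(159) = 216, σ(160) = 378, σ(161) = 192, σ(162) = 363, σ(163) = 164, σ(164) = 294, σ(165) = 288, σ(166) = 252, σ(167) = 168, σ(168) = 480, σ(169) = 183, σ(170) = 324, σ(171) = 260, σ(172) = 308, σ(173) = 174, σ(174) = 360, σ(175) = 248, σ(176) = 372, σ(177) = 240, σ(178) = 270, σ(179) = 180, σ(180) = 546, σ(181) = 182, σ(182) = 336, σ(183) = 248, σ(184) = 360, σ(185) = 228, σ(186) = 384, σ(187) = 216, σ(188) = 336, σ(189) = 320, σ(190) = 360, σ(191) = 192, σ(192) = 508, σ(193) = 194, σ(194) = 294, σ(195) = 336, σ(196) = 399. Summing all 196 values: 31713. (Average order: Σ_{n ≤ x} σ(n) ~ (π²/12) x². For x = 196, (π²/12)·196² ≈ 31595.89.)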